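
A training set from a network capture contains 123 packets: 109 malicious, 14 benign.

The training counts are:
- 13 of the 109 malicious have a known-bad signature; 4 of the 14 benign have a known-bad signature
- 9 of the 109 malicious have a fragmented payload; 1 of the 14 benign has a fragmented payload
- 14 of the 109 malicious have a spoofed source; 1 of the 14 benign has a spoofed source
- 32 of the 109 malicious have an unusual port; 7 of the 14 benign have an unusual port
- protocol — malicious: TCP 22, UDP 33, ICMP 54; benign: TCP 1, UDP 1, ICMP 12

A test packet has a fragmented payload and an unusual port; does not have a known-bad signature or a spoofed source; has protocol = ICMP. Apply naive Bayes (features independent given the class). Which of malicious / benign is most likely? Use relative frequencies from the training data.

malicious: (109/123) × (96/109) × (9/109) × (95/109) × (32/109) × (54/109) ≈ 0.00816902
benign: (14/123) × (10/14) × (1/14) × (13/14) × (7/14) × (12/14) ≈ 0.00231103
Highest score → malicious.

malicious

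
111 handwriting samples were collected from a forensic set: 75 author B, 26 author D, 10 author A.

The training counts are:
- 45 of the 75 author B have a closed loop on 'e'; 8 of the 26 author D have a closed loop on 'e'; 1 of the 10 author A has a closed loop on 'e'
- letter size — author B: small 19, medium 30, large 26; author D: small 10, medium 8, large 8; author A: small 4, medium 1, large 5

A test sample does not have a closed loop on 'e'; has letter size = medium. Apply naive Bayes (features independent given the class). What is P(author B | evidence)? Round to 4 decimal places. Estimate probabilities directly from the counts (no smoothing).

0.6508

author B: (75/111) × (30/75) × (30/75) ≈ 0.108108
author D: (26/111) × (18/26) × (8/26) ≈ 0.049896
author A: (10/111) × (9/10) × (1/10) ≈ 0.00810811
P(author B | x) = 0.108108 / 0.16611211 ≈ 0.6508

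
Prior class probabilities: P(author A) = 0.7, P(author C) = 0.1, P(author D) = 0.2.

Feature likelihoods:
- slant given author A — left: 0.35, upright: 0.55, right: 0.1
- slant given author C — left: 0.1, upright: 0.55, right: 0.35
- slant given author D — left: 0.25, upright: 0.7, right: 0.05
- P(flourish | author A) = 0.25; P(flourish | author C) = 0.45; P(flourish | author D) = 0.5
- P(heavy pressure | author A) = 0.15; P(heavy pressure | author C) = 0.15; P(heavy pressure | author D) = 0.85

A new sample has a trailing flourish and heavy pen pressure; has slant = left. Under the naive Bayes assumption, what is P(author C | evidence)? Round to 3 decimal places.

0.022

author A: 0.7 × 0.35 × 0.25 × 0.15 = 0.0091875
author C: 0.1 × 0.1 × 0.45 × 0.15 = 0.000675
author D: 0.2 × 0.25 × 0.5 × 0.85 = 0.02125
P(author C | x) = 0.000675 / 0.0311125 ≈ 0.022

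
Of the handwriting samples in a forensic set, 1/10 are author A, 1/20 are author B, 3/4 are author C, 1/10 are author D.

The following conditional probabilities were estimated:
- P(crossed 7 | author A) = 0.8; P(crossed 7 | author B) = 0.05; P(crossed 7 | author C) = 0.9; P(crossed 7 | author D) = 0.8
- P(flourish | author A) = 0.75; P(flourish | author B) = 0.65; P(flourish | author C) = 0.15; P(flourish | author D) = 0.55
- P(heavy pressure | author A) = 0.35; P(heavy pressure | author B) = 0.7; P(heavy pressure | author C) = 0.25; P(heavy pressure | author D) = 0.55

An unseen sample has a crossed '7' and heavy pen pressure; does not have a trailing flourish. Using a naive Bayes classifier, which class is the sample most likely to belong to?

author C

author A: 0.1 × 0.8 × (1−0.75) × 0.35 = 0.007
author B: 0.05 × 0.05 × (1−0.65) × 0.7 = 0.0006125
author C: 0.75 × 0.9 × (1−0.15) × 0.25 = 0.1434375
author D: 0.1 × 0.8 × (1−0.55) × 0.55 = 0.0198
Highest score → author C.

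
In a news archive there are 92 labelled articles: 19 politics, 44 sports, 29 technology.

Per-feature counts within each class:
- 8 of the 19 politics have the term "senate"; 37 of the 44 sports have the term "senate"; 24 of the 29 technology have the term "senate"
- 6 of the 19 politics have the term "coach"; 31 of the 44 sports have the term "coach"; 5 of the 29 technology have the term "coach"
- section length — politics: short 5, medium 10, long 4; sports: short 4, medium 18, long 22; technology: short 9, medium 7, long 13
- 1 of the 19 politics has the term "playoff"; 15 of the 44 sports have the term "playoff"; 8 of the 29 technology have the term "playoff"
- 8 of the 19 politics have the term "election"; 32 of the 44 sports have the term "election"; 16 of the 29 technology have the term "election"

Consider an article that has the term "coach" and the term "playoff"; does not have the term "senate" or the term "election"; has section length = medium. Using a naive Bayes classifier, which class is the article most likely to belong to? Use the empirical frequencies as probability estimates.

sports

politics: (19/92) × (11/19) × (6/19) × (10/19) × (1/19) × (11/19) ≈ 0.000605528
sports: (44/92) × (7/44) × (31/44) × (18/44) × (15/44) × (12/44) ≈ 0.00203895
technology: (29/92) × (5/29) × (5/29) × (7/29) × (8/29) × (13/29) ≈ 0.000279699
Highest score → sports.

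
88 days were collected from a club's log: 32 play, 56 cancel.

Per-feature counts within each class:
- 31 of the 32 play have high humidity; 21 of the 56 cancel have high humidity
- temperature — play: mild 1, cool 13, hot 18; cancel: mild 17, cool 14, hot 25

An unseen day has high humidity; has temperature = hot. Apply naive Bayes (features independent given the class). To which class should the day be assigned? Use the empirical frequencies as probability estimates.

play

play: (32/88) × (31/32) × (18/32) ≈ 0.198153
cancel: (56/88) × (21/56) × (25/56) ≈ 0.106534
Highest score → play.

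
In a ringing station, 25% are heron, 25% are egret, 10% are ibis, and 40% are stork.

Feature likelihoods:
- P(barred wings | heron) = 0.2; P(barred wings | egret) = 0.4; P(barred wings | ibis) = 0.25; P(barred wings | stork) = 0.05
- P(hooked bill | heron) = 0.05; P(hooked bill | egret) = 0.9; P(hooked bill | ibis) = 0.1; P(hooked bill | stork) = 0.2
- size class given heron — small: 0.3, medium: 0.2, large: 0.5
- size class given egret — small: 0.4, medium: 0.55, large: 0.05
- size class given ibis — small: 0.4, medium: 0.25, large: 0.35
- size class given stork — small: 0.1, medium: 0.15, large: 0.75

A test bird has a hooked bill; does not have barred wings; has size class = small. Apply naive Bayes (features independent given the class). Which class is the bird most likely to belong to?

heron: 0.25 × (1−0.2) × 0.05 × 0.3 = 0.003
egret: 0.25 × (1−0.4) × 0.9 × 0.4 = 0.054
ibis: 0.1 × (1−0.25) × 0.1 × 0.4 = 0.003
stork: 0.4 × (1−0.05) × 0.2 × 0.1 = 0.0076
Highest score → egret.

egret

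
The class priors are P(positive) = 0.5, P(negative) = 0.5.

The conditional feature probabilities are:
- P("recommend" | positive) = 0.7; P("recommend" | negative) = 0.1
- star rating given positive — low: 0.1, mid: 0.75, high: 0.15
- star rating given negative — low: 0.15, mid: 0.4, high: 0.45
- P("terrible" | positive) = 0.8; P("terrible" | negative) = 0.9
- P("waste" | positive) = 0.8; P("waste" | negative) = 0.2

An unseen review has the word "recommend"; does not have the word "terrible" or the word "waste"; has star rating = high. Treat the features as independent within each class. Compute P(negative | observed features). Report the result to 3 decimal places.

0.462

positive: 0.5 × 0.7 × 0.15 × (1−0.8) × (1−0.8) = 0.0021
negative: 0.5 × 0.1 × 0.45 × (1−0.9) × (1−0.2) = 0.0018
P(negative | x) = 0.0018 / 0.0039 ≈ 0.462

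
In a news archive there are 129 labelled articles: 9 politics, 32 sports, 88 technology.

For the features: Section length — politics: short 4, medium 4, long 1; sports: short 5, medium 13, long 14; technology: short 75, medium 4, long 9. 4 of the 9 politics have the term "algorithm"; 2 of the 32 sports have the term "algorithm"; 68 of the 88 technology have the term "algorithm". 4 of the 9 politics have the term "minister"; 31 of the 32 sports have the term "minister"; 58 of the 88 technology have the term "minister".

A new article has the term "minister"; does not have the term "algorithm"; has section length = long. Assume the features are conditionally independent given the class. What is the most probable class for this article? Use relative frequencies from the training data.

sports

politics: (9/129) × (1/9) × (5/9) × (4/9) ≈ 0.00191406
sports: (32/129) × (14/32) × (30/32) × (31/32) ≈ 0.0985647
technology: (88/129) × (9/88) × (20/88) × (58/88) ≈ 0.0104507
Highest score → sports.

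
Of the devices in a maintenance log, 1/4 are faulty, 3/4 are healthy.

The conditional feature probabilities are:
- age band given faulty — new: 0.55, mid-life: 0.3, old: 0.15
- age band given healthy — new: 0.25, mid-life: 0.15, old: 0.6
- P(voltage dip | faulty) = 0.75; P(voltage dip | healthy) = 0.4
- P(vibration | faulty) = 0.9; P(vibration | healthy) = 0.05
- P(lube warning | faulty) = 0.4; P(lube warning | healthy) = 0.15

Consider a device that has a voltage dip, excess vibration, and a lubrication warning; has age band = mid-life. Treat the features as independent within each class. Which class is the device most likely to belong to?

faulty

faulty: 0.25 × 0.3 × 0.75 × 0.9 × 0.4 = 0.02025
healthy: 0.75 × 0.15 × 0.4 × 0.05 × 0.15 = 0.0003375
Highest score → faulty.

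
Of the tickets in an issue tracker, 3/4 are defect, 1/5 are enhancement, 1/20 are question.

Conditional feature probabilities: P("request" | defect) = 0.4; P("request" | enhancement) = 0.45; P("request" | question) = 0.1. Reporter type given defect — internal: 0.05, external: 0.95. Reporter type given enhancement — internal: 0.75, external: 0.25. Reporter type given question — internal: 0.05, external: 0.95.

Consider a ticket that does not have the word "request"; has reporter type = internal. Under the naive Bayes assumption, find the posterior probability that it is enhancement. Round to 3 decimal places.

0.769

defect: 0.75 × (1−0.4) × 0.05 = 0.0225
enhancement: 0.2 × (1−0.45) × 0.75 = 0.0825
question: 0.05 × (1−0.1) × 0.05 = 0.00225
P(enhancement | x) = 0.0825 / 0.10725 ≈ 0.769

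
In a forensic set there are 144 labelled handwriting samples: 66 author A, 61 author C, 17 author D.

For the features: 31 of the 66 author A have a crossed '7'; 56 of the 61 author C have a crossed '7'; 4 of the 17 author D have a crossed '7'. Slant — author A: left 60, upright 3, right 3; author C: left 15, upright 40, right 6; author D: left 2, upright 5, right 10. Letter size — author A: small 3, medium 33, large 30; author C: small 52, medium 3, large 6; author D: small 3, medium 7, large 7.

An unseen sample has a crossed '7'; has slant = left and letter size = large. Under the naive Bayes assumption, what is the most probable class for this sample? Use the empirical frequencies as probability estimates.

author A: (66/144) × (31/66) × (60/66) × (30/66) ≈ 0.0889578
author C: (61/144) × (56/61) × (15/61) × (6/61) ≈ 0.00940607
author D: (17/144) × (4/17) × (2/17) × (7/17) ≈ 0.00134564
Highest score → author A.

author A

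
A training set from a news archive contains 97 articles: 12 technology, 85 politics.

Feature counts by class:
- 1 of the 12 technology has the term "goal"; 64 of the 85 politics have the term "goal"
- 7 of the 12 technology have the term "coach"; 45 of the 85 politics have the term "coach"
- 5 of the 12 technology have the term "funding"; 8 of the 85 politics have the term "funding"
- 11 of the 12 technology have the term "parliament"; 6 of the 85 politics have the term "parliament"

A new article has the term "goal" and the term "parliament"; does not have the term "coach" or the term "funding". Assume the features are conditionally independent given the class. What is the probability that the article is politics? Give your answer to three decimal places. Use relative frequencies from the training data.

0.896

technology: (12/97) × (1/12) × (5/12) × (7/12) × (11/12) ≈ 0.00229692
politics: (85/97) × (64/85) × (40/85) × (77/85) × (6/85) ≈ 0.0198542
P(politics | x) = 0.0198542 / 0.02215112 ≈ 0.896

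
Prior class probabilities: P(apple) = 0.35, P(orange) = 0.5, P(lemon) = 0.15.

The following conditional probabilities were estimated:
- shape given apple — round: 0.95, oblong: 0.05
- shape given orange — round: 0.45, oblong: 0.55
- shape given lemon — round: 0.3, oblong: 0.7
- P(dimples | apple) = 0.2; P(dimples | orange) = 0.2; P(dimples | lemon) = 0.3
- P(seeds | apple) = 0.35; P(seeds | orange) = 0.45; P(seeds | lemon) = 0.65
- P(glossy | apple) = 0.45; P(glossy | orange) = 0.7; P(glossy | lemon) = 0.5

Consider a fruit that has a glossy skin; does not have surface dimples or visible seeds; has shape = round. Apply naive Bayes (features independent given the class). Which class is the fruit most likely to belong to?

apple: 0.35 × 0.95 × (1−0.2) × (1−0.35) × 0.45 = 0.077805
orange: 0.5 × 0.45 × (1−0.2) × (1−0.45) × 0.7 = 0.0693
lemon: 0.15 × 0.3 × (1−0.3) × (1−0.65) × 0.5 = 0.0055125
Highest score → apple.

apple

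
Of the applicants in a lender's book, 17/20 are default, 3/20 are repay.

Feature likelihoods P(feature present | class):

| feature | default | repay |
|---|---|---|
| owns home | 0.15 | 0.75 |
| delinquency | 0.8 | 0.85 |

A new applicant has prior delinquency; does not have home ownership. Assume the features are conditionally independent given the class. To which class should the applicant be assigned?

default

default: 0.85 × (1−0.15) × 0.8 = 0.578
repay: 0.15 × (1−0.75) × 0.85 = 0.031875
Highest score → default.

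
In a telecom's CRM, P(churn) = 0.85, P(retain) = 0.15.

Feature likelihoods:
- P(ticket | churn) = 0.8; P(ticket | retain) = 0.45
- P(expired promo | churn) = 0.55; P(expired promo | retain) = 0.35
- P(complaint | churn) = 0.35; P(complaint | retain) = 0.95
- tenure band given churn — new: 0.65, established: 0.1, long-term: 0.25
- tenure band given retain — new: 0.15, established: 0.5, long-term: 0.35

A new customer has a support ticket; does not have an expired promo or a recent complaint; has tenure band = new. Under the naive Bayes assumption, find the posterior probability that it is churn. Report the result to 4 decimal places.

churn: 0.85 × 0.8 × (1−0.55) × (1−0.35) × 0.65 = 0.129285
retain: 0.15 × 0.45 × (1−0.35) × (1−0.95) × 0.15 = 0.0003290625
P(churn | x) = 0.129285 / 0.1296140625 ≈ 0.9975

0.9975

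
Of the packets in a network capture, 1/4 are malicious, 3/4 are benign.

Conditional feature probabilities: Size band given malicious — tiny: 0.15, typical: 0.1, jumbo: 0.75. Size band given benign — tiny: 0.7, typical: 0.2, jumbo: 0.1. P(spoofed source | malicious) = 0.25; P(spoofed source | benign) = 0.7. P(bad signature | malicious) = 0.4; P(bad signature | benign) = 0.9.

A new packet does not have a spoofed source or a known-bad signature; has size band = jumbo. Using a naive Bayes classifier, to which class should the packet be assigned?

malicious: 0.25 × 0.75 × (1−0.25) × (1−0.4) = 0.084375
benign: 0.75 × 0.1 × (1−0.7) × (1−0.9) = 0.00225
Highest score → malicious.

malicious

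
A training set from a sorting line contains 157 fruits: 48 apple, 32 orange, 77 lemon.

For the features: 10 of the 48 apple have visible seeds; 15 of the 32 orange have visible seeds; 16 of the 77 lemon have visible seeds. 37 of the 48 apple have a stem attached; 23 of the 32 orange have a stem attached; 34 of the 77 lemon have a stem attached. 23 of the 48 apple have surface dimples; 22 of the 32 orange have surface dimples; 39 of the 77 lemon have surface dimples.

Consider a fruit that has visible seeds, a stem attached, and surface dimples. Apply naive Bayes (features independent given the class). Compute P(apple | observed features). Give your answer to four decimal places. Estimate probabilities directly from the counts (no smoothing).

0.2515

apple: (48/157) × (10/48) × (37/48) × (23/48) ≈ 0.023526
orange: (32/157) × (15/32) × (23/32) × (22/32) ≈ 0.0472109
lemon: (77/157) × (16/77) × (34/77) × (39/77) ≈ 0.022792
P(apple | x) = 0.023526 / 0.0935289 ≈ 0.2515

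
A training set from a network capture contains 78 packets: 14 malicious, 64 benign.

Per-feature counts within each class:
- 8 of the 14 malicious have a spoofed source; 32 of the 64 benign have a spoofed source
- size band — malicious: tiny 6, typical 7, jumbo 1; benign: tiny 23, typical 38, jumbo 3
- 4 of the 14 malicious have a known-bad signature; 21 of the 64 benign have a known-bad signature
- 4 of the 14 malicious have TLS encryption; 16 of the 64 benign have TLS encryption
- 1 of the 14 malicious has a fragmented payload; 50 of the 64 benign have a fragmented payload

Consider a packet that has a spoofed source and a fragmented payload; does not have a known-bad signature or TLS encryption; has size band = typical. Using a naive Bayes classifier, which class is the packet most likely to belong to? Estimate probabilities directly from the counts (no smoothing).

malicious: (14/78) × (8/14) × (7/14) × (10/14) × (10/14) × (1/14) ≈ 0.00186888
benign: (64/78) × (32/64) × (38/64) × (43/64) × (48/64) × (50/64) ≈ 0.0958956
Highest score → benign.

benign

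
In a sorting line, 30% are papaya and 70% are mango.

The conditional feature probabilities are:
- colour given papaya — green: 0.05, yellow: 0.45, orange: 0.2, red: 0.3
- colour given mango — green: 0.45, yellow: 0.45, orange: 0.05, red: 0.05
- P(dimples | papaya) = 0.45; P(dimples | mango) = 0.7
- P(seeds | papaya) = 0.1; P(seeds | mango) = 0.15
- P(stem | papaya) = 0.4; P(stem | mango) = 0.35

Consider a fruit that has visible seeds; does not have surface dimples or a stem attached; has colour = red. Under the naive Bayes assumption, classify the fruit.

papaya

papaya: 0.3 × 0.3 × (1−0.45) × 0.1 × (1−0.4) = 0.00297
mango: 0.7 × 0.05 × (1−0.7) × 0.15 × (1−0.35) = 0.00102375
Highest score → papaya.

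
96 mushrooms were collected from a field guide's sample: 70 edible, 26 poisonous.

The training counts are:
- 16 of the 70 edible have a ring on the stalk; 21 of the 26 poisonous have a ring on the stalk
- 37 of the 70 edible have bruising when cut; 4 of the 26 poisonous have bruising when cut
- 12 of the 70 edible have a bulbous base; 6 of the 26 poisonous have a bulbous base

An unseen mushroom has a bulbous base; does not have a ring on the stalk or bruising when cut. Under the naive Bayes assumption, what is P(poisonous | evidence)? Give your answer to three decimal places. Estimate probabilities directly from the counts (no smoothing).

edible: (70/96) × (54/70) × (33/70) × (12/70) ≈ 0.0454592
poisonous: (26/96) × (5/26) × (22/26) × (6/26) ≈ 0.0101701
P(poisonous | x) = 0.0101701 / 0.0556293 ≈ 0.183

0.183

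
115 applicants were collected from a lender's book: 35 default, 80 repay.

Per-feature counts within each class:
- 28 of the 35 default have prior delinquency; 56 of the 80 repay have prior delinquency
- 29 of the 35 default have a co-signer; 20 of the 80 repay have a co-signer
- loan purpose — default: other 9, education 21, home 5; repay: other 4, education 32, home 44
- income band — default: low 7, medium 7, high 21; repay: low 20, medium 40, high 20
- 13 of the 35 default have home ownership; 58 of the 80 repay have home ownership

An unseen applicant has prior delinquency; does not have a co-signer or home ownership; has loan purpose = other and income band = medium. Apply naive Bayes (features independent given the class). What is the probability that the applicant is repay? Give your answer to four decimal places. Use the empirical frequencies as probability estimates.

0.6505

default: (35/115) × (28/35) × (6/35) × (9/35) × (7/35) × (22/35) ≈ 0.00134928
repay: (80/115) × (56/80) × (60/80) × (4/80) × (40/80) × (22/80) ≈ 0.00251087
P(repay | x) = 0.00251087 / 0.00386015 ≈ 0.6505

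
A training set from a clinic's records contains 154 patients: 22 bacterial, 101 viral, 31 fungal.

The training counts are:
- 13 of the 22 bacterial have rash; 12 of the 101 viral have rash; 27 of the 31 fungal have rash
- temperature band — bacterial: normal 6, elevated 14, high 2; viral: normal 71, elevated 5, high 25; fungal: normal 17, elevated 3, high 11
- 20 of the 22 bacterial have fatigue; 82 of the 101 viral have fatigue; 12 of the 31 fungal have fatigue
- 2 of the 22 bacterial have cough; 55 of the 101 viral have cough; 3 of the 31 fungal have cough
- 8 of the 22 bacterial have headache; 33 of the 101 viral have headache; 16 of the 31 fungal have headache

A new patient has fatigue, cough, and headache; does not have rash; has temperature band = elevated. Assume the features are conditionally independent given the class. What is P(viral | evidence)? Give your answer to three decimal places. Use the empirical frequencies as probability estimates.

0.780

bacterial: (22/154) × (9/22) × (14/22) × (20/22) × (2/22) × (8/22) ≈ 0.00111766
viral: (101/154) × (89/101) × (5/101) × (82/101) × (55/101) × (33/101) ≈ 0.0041328
fungal: (31/154) × (4/31) × (3/31) × (12/31) × (3/31) × (16/31) ≈ 0.0000486
P(viral | x) = 0.0041328 / 0.00529906 ≈ 0.780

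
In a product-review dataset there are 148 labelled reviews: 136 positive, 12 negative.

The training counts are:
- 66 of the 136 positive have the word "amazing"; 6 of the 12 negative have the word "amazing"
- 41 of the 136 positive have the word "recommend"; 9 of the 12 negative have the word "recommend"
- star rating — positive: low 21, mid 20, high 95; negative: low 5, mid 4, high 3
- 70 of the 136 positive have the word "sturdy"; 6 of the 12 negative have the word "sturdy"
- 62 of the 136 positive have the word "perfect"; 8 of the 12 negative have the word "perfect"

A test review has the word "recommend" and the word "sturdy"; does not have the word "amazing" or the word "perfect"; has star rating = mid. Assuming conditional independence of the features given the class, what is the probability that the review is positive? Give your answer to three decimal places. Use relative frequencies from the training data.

positive: (136/148) × (70/136) × (41/136) × (20/136) × (70/136) × (74/136) ≈ 0.00587252
negative: (12/148) × (6/12) × (9/12) × (4/12) × (6/12) × (4/12) ≈ 0.00168919
P(positive | x) = 0.00587252 / 0.00756171 ≈ 0.777

0.777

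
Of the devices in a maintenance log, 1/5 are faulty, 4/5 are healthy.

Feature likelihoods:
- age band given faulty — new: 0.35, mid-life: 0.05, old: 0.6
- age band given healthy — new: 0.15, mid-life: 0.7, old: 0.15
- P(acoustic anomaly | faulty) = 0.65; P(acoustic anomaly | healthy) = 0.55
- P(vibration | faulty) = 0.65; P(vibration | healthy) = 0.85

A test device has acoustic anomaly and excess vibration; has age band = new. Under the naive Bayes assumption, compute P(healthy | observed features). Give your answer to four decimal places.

faulty: 0.2 × 0.35 × 0.65 × 0.65 = 0.029575
healthy: 0.8 × 0.15 × 0.55 × 0.85 = 0.0561
P(healthy | x) = 0.0561 / 0.085675 ≈ 0.6548

0.6548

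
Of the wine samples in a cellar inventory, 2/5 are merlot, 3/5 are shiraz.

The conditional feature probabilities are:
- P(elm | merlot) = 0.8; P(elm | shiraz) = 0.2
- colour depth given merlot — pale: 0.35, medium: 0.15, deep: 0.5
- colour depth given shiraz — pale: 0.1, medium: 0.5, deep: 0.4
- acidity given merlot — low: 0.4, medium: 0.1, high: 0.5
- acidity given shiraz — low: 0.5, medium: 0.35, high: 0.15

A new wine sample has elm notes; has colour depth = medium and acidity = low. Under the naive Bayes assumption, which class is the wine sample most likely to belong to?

merlot: 0.4 × 0.8 × 0.15 × 0.4 = 0.0192
shiraz: 0.6 × 0.2 × 0.5 × 0.5 = 0.03
Highest score → shiraz.

shiraz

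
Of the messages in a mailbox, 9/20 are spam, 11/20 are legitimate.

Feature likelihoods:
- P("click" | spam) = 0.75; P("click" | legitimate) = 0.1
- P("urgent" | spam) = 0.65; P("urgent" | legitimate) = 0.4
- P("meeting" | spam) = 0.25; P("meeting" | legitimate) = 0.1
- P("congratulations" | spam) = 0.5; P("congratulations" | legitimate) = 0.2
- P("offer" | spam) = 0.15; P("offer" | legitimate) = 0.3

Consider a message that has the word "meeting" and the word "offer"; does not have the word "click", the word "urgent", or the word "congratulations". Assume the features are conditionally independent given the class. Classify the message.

spam: 0.45 × (1−0.75) × (1−0.65) × 0.25 × (1−0.5) × 0.15 = 0.00073828125
legitimate: 0.55 × (1−0.1) × (1−0.4) × 0.1 × (1−0.2) × 0.3 = 0.007128
Highest score → legitimate.

legitimate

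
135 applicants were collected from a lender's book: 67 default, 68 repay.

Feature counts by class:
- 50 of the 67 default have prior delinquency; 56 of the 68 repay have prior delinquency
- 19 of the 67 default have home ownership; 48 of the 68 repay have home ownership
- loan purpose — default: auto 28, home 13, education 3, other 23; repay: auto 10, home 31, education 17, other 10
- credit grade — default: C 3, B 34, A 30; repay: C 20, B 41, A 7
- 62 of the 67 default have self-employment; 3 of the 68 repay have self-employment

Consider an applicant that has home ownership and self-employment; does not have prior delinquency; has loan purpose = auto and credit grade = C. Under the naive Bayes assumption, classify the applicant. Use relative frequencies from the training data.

default: (67/135) × (17/67) × (19/67) × (28/67) × (3/67) × (62/67) ≈ 0.000618359
repay: (68/135) × (12/68) × (48/68) × (10/68) × (20/68) × (3/68) ≈ 0.00011973
Highest score → default.

default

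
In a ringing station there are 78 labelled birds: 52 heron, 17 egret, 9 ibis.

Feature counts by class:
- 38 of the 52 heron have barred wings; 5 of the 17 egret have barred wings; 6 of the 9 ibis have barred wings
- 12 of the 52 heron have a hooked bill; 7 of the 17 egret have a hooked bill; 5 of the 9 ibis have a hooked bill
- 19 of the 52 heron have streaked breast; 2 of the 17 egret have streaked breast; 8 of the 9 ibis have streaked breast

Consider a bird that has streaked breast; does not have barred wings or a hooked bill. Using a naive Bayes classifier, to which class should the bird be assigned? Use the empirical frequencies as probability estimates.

heron

heron: (52/78) × (14/52) × (40/52) × (19/52) ≈ 0.0504476
egret: (17/78) × (12/17) × (10/17) × (2/17) ≈ 0.0106468
ibis: (9/78) × (3/9) × (4/9) × (8/9) ≈ 0.0151947
Highest score → heron.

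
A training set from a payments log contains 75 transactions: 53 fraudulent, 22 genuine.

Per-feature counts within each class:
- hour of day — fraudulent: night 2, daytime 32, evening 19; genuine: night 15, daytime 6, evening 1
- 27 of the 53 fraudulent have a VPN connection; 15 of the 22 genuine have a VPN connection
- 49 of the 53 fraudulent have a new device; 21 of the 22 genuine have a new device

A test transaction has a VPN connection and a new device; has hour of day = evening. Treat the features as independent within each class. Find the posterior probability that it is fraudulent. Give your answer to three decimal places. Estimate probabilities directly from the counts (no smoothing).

fraudulent: (53/75) × (19/53) × (27/53) × (49/53) ≈ 0.119316
genuine: (22/75) × (1/22) × (15/22) × (21/22) ≈ 0.00867769
P(fraudulent | x) = 0.119316 / 0.12799369 ≈ 0.932

0.932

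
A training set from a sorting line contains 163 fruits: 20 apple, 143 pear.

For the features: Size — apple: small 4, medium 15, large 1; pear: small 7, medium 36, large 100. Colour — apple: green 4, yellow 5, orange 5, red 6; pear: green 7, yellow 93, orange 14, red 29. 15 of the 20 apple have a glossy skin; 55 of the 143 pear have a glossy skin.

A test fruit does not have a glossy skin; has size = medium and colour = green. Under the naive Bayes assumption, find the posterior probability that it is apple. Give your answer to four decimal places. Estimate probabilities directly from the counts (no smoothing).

0.4088

apple: (20/163) × (15/20) × (4/20) × (5/20) ≈ 0.00460123
pear: (143/163) × (36/143) × (7/143) × (88/143) ≈ 0.00665309
P(apple | x) = 0.00460123 / 0.01125432 ≈ 0.4088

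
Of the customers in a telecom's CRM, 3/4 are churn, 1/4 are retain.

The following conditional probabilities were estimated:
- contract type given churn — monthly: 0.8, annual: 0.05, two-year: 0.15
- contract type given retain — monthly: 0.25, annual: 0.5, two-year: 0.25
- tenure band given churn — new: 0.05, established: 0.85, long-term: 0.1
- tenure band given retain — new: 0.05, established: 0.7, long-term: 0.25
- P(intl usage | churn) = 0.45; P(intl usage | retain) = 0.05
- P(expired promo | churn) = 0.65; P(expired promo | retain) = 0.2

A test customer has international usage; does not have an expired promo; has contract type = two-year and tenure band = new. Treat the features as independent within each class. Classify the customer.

churn: 0.75 × 0.15 × 0.05 × 0.45 × (1−0.65) = 0.0008859375
retain: 0.25 × 0.25 × 0.05 × 0.05 × (1−0.2) = 0.000125
Highest score → churn.

churn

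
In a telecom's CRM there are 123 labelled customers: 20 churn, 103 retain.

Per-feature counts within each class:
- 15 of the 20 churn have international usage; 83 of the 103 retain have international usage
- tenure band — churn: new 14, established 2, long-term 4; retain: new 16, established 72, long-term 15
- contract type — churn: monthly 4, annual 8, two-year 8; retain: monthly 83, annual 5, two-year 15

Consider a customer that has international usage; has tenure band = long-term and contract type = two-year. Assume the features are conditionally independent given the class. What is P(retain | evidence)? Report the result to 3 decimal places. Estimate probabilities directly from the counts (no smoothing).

churn: (20/123) × (15/20) × (4/20) × (8/20) ≈ 0.0097561
retain: (103/123) × (83/103) × (15/103) × (15/103) ≈ 0.0143114
P(retain | x) = 0.0143114 / 0.0240675 ≈ 0.595

0.595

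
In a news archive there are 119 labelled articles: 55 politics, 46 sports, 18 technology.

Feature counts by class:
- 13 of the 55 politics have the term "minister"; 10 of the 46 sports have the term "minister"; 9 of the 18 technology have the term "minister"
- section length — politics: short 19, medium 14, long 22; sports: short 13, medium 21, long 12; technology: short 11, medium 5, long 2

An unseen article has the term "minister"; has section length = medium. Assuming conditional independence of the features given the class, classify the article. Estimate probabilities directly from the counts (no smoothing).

sports

politics: (55/119) × (13/55) × (14/55) ≈ 0.0278075
sports: (46/119) × (10/46) × (21/46) ≈ 0.0383632
technology: (18/119) × (9/18) × (5/18) ≈ 0.0210084
Highest score → sports.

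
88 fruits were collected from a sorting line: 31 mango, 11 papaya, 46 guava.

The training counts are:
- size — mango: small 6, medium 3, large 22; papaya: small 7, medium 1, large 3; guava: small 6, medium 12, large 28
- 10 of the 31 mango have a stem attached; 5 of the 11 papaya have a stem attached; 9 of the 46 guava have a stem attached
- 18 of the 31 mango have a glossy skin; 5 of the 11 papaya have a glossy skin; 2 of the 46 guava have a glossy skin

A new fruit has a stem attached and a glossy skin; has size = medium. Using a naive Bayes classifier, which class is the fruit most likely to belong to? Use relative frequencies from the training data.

mango: (31/88) × (3/31) × (10/31) × (18/31) ≈ 0.00638539
papaya: (11/88) × (1/11) × (5/11) × (5/11) ≈ 0.00234786
guava: (46/88) × (12/46) × (9/46) × (2/46) ≈ 0.00115999
Highest score → mango.

mango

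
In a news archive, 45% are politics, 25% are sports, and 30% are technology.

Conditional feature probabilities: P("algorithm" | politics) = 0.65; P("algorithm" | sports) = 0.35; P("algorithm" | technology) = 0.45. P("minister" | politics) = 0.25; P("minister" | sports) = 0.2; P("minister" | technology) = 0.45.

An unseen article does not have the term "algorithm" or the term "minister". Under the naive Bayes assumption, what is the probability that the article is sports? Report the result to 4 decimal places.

politics: 0.45 × (1−0.65) × (1−0.25) = 0.118125
sports: 0.25 × (1−0.35) × (1−0.2) = 0.13
technology: 0.3 × (1−0.45) × (1−0.45) = 0.09075
P(sports | x) = 0.13 / 0.338875 ≈ 0.3836

0.3836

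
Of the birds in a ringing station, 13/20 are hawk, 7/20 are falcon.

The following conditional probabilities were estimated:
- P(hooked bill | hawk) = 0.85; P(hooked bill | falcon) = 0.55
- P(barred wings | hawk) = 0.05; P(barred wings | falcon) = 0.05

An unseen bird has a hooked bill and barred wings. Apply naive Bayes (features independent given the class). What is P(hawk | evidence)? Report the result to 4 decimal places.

0.7416

hawk: 0.65 × 0.85 × 0.05 = 0.027625
falcon: 0.35 × 0.55 × 0.05 = 0.009625
P(hawk | x) = 0.027625 / 0.03725 ≈ 0.7416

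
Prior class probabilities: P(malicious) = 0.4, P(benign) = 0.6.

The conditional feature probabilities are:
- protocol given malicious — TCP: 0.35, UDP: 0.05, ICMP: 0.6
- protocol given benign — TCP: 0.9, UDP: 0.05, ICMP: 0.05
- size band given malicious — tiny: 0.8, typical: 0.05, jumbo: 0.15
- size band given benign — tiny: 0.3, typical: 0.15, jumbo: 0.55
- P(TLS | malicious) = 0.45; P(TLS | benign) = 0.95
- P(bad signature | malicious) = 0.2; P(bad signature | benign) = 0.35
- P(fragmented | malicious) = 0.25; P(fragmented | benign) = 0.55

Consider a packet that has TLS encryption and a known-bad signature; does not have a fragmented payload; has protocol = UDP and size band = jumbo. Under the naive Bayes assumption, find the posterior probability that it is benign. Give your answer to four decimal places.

0.9242

malicious: 0.4 × 0.05 × 0.15 × 0.45 × 0.2 × (1−0.25) = 0.0002025
benign: 0.6 × 0.05 × 0.55 × 0.95 × 0.35 × (1−0.55) = 0.0024688125
P(benign | x) = 0.0024688125 / 0.0026713125 ≈ 0.9242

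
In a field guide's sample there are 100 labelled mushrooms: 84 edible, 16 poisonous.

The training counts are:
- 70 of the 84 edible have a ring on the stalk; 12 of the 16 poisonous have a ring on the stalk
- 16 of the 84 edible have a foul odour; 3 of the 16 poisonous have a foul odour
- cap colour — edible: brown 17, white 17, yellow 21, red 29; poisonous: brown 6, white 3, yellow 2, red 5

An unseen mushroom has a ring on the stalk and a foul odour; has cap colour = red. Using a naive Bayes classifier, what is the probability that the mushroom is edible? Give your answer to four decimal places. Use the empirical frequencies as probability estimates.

edible: (84/100) × (70/84) × (16/84) × (29/84) ≈ 0.0460317
poisonous: (16/100) × (12/16) × (3/16) × (5/16) = 0.00703125
P(edible | x) = 0.0460317 / 0.05306295 ≈ 0.8675

0.8675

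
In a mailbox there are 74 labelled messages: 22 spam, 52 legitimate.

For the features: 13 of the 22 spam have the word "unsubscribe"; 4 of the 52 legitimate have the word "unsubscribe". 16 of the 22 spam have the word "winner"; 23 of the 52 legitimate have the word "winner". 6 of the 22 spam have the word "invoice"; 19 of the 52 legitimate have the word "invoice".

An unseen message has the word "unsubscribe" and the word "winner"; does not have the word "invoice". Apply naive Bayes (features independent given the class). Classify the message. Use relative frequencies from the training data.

spam: (22/74) × (13/22) × (16/22) × (16/22) ≈ 0.0929194
legitimate: (52/74) × (4/52) × (23/52) × (33/52) ≈ 0.0151727
Highest score → spam.

spam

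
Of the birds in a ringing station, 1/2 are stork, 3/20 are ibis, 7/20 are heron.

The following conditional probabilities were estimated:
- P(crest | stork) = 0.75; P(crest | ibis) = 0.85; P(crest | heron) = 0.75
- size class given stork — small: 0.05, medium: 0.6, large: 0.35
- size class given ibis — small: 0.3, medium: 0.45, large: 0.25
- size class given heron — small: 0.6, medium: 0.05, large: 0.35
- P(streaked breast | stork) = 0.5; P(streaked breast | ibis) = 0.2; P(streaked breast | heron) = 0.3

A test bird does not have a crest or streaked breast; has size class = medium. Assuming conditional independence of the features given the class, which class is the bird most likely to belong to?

stork: 0.5 × (1−0.75) × 0.6 × (1−0.5) = 0.0375
ibis: 0.15 × (1−0.85) × 0.45 × (1−0.2) = 0.0081
heron: 0.35 × (1−0.75) × 0.05 × (1−0.3) = 0.0030625
Highest score → stork.

stork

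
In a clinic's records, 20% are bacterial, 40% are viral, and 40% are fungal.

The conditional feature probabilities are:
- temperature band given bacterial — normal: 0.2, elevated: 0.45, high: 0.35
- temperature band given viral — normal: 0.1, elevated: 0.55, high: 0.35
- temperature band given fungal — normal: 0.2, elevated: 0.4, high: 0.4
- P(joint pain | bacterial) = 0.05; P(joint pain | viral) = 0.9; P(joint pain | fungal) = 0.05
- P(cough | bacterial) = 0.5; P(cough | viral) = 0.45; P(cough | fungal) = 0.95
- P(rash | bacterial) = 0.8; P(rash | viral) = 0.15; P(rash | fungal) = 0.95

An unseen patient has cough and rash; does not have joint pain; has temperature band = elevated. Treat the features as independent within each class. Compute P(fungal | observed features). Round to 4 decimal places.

bacterial: 0.2 × 0.45 × (1−0.05) × 0.5 × 0.8 = 0.0342
viral: 0.4 × 0.55 × (1−0.9) × 0.45 × 0.15 = 0.001485
fungal: 0.4 × 0.4 × (1−0.05) × 0.95 × 0.95 = 0.13718
P(fungal | x) = 0.13718 / 0.172865 ≈ 0.7936

0.7936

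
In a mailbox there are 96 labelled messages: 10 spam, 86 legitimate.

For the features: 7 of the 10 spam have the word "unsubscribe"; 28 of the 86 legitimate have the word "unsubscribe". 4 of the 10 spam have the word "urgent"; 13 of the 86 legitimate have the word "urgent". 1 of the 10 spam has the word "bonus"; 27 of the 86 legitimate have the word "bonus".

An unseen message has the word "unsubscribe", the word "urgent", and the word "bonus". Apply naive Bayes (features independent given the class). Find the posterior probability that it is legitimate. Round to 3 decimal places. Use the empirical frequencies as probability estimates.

0.826

spam: (10/96) × (7/10) × (4/10) × (1/10) ≈ 0.00291667
legitimate: (86/96) × (28/86) × (13/86) × (27/86) ≈ 0.0138419
P(legitimate | x) = 0.0138419 / 0.01675857 ≈ 0.826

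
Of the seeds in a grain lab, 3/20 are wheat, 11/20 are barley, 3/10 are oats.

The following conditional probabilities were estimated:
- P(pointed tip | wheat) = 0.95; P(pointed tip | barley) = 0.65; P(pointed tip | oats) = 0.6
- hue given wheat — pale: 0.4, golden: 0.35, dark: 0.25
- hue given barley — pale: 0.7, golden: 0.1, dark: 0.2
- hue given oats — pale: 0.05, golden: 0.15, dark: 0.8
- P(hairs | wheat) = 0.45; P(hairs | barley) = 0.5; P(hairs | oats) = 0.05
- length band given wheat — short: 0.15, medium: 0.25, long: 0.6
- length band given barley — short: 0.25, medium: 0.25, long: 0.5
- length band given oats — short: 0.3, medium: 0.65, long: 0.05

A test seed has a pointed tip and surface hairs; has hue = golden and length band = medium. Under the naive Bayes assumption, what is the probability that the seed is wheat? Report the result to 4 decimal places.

0.5121

wheat: 0.15 × 0.95 × 0.35 × 0.45 × 0.25 = 0.0056109375
barley: 0.55 × 0.65 × 0.1 × 0.5 × 0.25 = 0.00446875
oats: 0.3 × 0.6 × 0.15 × 0.05 × 0.65 = 0.0008775
P(wheat | x) = 0.0056109375 / 0.0109571875 ≈ 0.5121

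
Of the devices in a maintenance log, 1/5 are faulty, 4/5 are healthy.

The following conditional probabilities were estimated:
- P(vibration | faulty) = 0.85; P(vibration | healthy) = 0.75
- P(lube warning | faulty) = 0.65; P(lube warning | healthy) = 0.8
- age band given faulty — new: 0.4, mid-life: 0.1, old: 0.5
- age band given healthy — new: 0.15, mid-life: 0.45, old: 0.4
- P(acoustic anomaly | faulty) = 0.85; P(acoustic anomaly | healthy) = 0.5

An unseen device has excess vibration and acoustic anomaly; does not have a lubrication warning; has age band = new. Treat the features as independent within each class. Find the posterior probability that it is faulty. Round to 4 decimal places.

faulty: 0.2 × 0.85 × (1−0.65) × 0.4 × 0.85 = 0.02023
healthy: 0.8 × 0.75 × (1−0.8) × 0.15 × 0.5 = 0.009
P(faulty | x) = 0.02023 / 0.02923 ≈ 0.6921

0.6921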